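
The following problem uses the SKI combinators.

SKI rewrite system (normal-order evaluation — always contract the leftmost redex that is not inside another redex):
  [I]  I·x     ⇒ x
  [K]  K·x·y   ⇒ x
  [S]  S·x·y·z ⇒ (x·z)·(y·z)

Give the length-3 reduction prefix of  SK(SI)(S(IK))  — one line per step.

Answer: after 3 steps: SK

Working:
  start: SK(SI)(S(IK))
  →1  K(S(IK))(SI(S(IK)))
  →2  S(IK)
  →3  SK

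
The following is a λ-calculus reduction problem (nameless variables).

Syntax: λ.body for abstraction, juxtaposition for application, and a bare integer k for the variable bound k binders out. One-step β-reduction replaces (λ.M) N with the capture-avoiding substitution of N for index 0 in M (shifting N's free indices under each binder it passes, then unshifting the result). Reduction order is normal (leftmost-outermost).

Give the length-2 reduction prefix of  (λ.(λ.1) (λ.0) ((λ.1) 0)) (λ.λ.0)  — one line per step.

  start: (λ.(λ.1) (λ.0) ((λ.1) 0)) (λ.λ.0)
  step 1: (λ.λ.λ.0) (λ.0) ((λ.λ.λ.0) (λ.λ.0))
  step 2: (λ.λ.0) ((λ.λ.λ.0) (λ.λ.0))

Answer: after 2 steps: (λ.λ.0) ((λ.λ.λ.0) (λ.λ.0))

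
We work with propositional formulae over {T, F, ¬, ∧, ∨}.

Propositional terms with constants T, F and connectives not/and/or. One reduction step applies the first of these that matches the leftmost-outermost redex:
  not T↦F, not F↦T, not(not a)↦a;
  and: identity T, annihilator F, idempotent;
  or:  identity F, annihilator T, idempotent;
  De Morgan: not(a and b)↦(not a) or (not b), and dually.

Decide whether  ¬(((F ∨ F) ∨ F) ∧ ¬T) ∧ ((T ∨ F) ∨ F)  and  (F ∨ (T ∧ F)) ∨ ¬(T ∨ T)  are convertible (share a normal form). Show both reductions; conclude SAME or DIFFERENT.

Term A:
  start: ¬(((F ∨ F) ∨ F) ∧ ¬T) ∧ ((T ∨ F) ∨ F)
  [1] (¬((F ∨ F) ∨ F) ∨ ¬¬T) ∧ ((T ∨ F) ∨ F)
  [2] ((¬(F ∨ F) ∧ ¬F) ∨ ¬¬T) ∧ ((T ∨ F) ∨ F)
  [3] (((¬F ∧ ¬F) ∧ ¬F) ∨ ¬¬T) ∧ ((T ∨ F) ∨ F)
  [4] ((¬F ∧ ¬F) ∨ ¬¬T) ∧ ((T ∨ F) ∨ F)
  [5] (¬F ∨ ¬¬T) ∧ ((T ∨ F) ∨ F)
  [6] (T ∨ ¬¬T) ∧ ((T ∨ F) ∨ F)
  [7] T ∧ ((T ∨ F) ∨ F)
  [8] (T ∨ F) ∨ F
  [9] T ∨ F
  [10] T

Term B:
  start: (F ∨ (T ∧ F)) ∨ ¬(T ∨ T)
  [1] (T ∧ F) ∨ ¬(T ∨ T)
  [2] F ∨ ¬(T ∨ T)
  [3] ¬(T ∨ T)
  [4] ¬T ∧ ¬T
  [5] ¬T
  [6] F

Answer: DIFFERENT — A ⇓ T, B ⇓ F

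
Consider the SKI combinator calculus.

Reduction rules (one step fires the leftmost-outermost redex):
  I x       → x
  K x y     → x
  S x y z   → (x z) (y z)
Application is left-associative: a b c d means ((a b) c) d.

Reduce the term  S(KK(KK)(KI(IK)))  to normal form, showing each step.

  start: S(KK(KK)(KI(IK)))
  step 1: S(K(KI(IK)))
  step 2: S(KI)

Answer: normal form = S(KI)  (in 2 steps)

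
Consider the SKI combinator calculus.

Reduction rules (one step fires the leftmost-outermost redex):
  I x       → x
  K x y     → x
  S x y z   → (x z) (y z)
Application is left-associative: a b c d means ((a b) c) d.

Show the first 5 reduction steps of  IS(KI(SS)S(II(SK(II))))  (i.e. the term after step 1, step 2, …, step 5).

  start: IS(KI(SS)S(II(SK(II))))
  step 1: S(KI(SS)S(II(SK(II))))
  step 2: S(IS(II(SK(II))))
  step 3: S(S(II(SK(II))))
  step 4: S(S(I(SK(II))))
  step 5: S(S(SK(II)))

Answer: after 5 steps: S(S(SK(II)))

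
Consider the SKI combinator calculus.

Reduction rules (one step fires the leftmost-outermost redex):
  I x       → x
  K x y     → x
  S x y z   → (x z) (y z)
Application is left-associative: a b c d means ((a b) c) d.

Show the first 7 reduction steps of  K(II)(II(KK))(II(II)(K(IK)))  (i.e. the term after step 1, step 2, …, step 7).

  start: K(II)(II(KK))(II(II)(K(IK)))
  [1] II(II(II)(K(IK)))
  [2] I(II(II)(K(IK)))
  [3] II(II)(K(IK))
  [4] I(II)(K(IK))
  [5] II(K(IK))
  [6] I(K(IK))
  [7] K(IK)

Answer: after 7 steps: K(IK)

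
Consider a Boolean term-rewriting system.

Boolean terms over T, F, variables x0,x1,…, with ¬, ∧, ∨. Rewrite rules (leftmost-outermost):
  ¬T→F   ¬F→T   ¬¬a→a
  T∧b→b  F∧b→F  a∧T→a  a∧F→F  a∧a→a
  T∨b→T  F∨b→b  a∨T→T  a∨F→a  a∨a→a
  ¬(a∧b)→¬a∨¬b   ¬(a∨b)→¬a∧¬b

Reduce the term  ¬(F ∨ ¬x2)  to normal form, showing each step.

  start: ¬(F ∨ ¬x2)
  [1] ¬F ∧ ¬¬x2
  [2] T ∧ ¬¬x2
  [3] ¬¬x2
  [4] x2

Answer: normal form = x2  (in 4 steps)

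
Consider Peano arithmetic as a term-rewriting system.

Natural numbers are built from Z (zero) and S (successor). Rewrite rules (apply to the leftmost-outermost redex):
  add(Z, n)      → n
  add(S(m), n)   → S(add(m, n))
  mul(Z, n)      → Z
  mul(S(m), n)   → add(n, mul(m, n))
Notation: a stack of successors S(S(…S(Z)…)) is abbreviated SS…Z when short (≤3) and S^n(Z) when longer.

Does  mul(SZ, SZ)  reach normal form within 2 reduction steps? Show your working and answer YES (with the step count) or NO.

  start: mul(SZ, SZ)
  [1] add(SZ, mul(Z, SZ))
  [2] S(add(Z, mul(Z, SZ)))

Answer: NO — after 2 steps the term is S(add(Z, mul(Z, SZ))), not yet normal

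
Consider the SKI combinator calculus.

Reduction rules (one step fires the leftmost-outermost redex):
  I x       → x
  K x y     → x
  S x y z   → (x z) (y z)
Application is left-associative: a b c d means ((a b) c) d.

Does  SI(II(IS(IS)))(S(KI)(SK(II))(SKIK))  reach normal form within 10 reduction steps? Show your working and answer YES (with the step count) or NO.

Answer: NO — after 10 steps the term is K(I(IS(IS))(S(KI)(SK(II))(SKIK))), not yet normal

Working:
  start: SI(II(IS(IS)))(S(KI)(SK(II))(SKIK))
  [1] I(S(KI)(SK(II))(SKIK))(II(IS(IS))(S(KI)(SK(II))(SKIK)))
  [2] S(KI)(SK(II))(SKIK)(II(IS(IS))(S(KI)(SK(II))(SKIK)))
  [3] KI(SKIK)(SK(II)(SKIK))(II(IS(IS))(S(KI)(SK(II))(SKIK)))
  [4] I(SK(II)(SKIK))(II(IS(IS))(S(KI)(SK(II))(SKIK)))
  [5] SK(II)(SKIK)(II(IS(IS))(S(KI)(SK(II))(SKIK)))
  [6] K(SKIK)(II(SKIK))(II(IS(IS))(S(KI)(SK(II))(SKIK)))
  [7] SKIK(II(IS(IS))(S(KI)(SK(II))(SKIK)))
  [8] KK(IK)(II(IS(IS))(S(KI)(SK(II))(SKIK)))
  [9] K(II(IS(IS))(S(KI)(SK(II))(SKIK)))
  [10] K(I(IS(IS))(S(KI)(SK(II))(SKIK)))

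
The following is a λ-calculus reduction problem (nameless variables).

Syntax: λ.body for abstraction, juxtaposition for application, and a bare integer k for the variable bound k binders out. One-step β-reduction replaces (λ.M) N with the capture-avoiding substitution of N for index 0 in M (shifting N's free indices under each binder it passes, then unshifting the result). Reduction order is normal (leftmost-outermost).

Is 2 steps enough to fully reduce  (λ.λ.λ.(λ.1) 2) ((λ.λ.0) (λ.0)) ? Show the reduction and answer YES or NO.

Answer: YES — reaches normal form λ.λ.0 in 2 ≤ 2 steps

Reduction:
  start: (λ.λ.λ.(λ.1) 2) ((λ.λ.0) (λ.0))
  step 1: λ.λ.(λ.1) ((λ.λ.0) (λ.0))
  step 2: λ.λ.0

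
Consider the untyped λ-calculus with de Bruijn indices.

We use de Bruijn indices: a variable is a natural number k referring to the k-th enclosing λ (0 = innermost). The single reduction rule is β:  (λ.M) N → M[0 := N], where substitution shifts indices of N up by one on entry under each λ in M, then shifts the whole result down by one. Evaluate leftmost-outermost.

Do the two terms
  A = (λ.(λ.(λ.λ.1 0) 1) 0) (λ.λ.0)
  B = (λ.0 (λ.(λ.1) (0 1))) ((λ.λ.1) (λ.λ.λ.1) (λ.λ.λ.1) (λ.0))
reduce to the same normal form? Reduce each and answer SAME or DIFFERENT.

Answer: SAME — A ⇓ λ.λ.0, B ⇓ λ.λ.0

Derivation:
Term A:
  start: (λ.(λ.(λ.λ.1 0) 1) 0) (λ.λ.0)
  step 1: (λ.(λ.λ.1 0) (λ.λ.0)) (λ.λ.0)
  step 2: (λ.λ.1 0) (λ.λ.0)
  step 3: λ.(λ.λ.0) 0
  step 4: λ.λ.0

Term B:
  start: (λ.0 (λ.(λ.1) (0 1))) ((λ.λ.1) (λ.λ.λ.1) (λ.λ.λ.1) (λ.0))
  step 1: (λ.λ.1) (λ.λ.λ.1) (λ.λ.λ.1) (λ.0) (λ.(λ.1) (0 ((λ.λ.1) (λ.λ.λ.1) (λ.λ.λ.1) (λ.0))))
  step 2: (λ.λ.λ.λ.1) (λ.λ.λ.1) (λ.0) (λ.(λ.1) (0 ((λ.λ.1) (λ.λ.λ.1) (λ.λ.λ.1) (λ.0))))
  step 3: (λ.λ.λ.1) (λ.0) (λ.(λ.1) (0 ((λ.λ.1) (λ.λ.λ.1) (λ.λ.λ.1) (λ.0))))
  step 4: (λ.λ.1) (λ.(λ.1) (0 ((λ.λ.1) (λ.λ.λ.1) (λ.λ.λ.1) (λ.0))))
  step 5: λ.λ.(λ.1) (0 ((λ.λ.1) (λ.λ.λ.1) (λ.λ.λ.1) (λ.0)))
  step 6: λ.λ.0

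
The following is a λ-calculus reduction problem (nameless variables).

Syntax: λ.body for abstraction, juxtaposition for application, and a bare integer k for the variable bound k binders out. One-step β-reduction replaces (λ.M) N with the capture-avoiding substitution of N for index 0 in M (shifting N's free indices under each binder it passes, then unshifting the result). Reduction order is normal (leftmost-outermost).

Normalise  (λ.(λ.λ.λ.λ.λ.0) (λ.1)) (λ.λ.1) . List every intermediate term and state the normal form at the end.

  start: (λ.(λ.λ.λ.λ.λ.0) (λ.1)) (λ.λ.1)
  [1] (λ.λ.λ.λ.λ.0) (λ.λ.λ.1)
  [2] λ.λ.λ.λ.0

Answer: normal form = λ.λ.λ.λ.0  (in 2 steps)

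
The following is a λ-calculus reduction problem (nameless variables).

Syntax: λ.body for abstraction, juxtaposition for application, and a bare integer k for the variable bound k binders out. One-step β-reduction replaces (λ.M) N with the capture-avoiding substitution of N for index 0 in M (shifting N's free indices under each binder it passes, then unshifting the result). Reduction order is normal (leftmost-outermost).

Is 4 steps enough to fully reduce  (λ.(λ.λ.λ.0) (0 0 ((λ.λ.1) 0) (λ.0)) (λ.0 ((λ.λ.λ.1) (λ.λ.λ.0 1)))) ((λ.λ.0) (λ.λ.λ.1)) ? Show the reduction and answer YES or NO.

  start: (λ.(λ.λ.λ.0) (0 0 ((λ.λ.1) 0) (λ.0)) (λ.0 ((λ.λ.λ.1) (λ.λ.λ.0 1)))) ((λ.λ.0) (λ.λ.λ.1))
  step 1: (λ.λ.λ.0) ((λ.λ.0) (λ.λ.λ.1) ((λ.λ.0) (λ.λ.λ.1)) ((λ.λ.1) ((λ.λ.0) (λ.λ.λ.1))) (λ.0)) (λ.0 ((λ.λ.λ.1) (λ.λ.λ.0 1)))
  step 2: (λ.λ.0) (λ.0 ((λ.λ.λ.1) (λ.λ.λ.0 1)))
  step 3: λ.0

Answer: YES — reaches normal form λ.0 in 3 ≤ 4 steps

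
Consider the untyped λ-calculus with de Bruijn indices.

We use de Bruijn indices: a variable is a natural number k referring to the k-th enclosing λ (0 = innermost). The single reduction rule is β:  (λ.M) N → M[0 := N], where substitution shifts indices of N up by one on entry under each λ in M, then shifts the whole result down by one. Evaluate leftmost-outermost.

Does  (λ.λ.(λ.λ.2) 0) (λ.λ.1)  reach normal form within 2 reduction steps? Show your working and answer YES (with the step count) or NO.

  start: (λ.λ.(λ.λ.2) 0) (λ.λ.1)
  step 1: λ.(λ.λ.2) 0
  step 2: λ.λ.1

Answer: YES — reaches normal form λ.λ.1 in 2 ≤ 2 steps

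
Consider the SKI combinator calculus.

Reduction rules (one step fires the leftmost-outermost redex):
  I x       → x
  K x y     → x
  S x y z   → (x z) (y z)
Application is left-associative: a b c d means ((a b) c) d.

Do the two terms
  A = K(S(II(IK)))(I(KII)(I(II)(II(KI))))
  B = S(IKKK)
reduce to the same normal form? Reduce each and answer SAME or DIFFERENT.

Answer: SAME — A ⇓ SK, B ⇓ SK

Reduction:
Term A:
  start: K(S(II(IK)))(I(KII)(I(II)(II(KI))))
  [1] S(II(IK))
  [2] S(I(IK))
  [3] S(IK)
  [4] SK

Term B:
  start: S(IKKK)
  [1] S(KKK)
  [2] SK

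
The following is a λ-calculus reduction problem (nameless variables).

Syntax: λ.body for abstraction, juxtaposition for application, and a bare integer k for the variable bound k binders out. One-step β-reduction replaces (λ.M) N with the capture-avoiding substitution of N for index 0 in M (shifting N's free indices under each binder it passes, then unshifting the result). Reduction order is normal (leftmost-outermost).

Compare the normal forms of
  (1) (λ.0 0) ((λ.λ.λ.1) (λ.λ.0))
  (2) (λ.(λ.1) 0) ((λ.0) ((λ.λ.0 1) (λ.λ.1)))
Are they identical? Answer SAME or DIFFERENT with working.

Answer: DIFFERENT — A ⇓ λ.λ.λ.1, B ⇓ λ.0 (λ.λ.1)

Working:
Term A:
  start: (λ.0 0) ((λ.λ.λ.1) (λ.λ.0))
  →1  (λ.λ.λ.1) (λ.λ.0) ((λ.λ.λ.1) (λ.λ.0))
  →2  (λ.λ.1) ((λ.λ.λ.1) (λ.λ.0))
  →3  λ.(λ.λ.λ.1) (λ.λ.0)
  →4  λ.λ.λ.1

Term B:
  start: (λ.(λ.1) 0) ((λ.0) ((λ.λ.0 1) (λ.λ.1)))
  →1  (λ.(λ.0) ((λ.λ.0 1) (λ.λ.1))) ((λ.0) ((λ.λ.0 1) (λ.λ.1)))
  →2  (λ.0) ((λ.λ.0 1) (λ.λ.1))
  →3  (λ.λ.0 1) (λ.λ.1)
  →4  λ.0 (λ.λ.1)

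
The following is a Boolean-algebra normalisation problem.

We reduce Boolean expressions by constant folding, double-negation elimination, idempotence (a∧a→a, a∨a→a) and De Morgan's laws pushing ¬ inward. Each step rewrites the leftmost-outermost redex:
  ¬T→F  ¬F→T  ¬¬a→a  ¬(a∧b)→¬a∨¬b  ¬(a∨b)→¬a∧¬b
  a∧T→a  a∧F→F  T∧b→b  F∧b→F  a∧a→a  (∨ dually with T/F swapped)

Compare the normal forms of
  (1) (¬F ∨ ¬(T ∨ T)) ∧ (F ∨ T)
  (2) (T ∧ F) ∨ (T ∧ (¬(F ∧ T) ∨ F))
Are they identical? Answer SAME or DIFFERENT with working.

Answer: SAME — A ⇓ T, B ⇓ T

Reduction:
Term A:
  start: (¬F ∨ ¬(T ∨ T)) ∧ (F ∨ T)
  [1] (T ∨ ¬(T ∨ T)) ∧ (F ∨ T)
  [2] T ∧ (F ∨ T)
  [3] F ∨ T
  [4] T

Term B:
  start: (T ∧ F) ∨ (T ∧ (¬(F ∧ T) ∨ F))
  [1] F ∨ (T ∧ (¬(F ∧ T) ∨ F))
  [2] T ∧ (¬(F ∧ T) ∨ F)
  [3] ¬(F ∧ T) ∨ F
  [4] ¬(F ∧ T)
  [5] ¬F ∨ ¬T
  [6] T ∨ ¬T
  [7] T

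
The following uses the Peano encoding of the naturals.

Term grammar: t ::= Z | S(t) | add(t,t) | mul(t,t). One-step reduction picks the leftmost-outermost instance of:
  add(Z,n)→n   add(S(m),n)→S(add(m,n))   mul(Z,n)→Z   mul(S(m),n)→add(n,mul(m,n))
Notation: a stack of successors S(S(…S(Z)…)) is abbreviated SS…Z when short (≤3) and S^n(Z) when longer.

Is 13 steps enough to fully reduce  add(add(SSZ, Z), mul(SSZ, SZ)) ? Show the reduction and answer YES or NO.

Answer: YES — reaches normal form S^4(Z) in 13 ≤ 13 steps

Reduction:
  start: add(add(SSZ, Z), mul(SSZ, SZ))
  [1] add(S(add(SZ, Z)), mul(SSZ, SZ))
  [2] S(add(add(SZ, Z), mul(SSZ, SZ)))
  [3] S(add(S(add(Z, Z)), mul(SSZ, SZ)))
  [4] S(S(add(add(Z, Z), mul(SSZ, SZ))))
  [5] S(S(add(Z, mul(SSZ, SZ))))
  [6] S(S(mul(SSZ, SZ)))
  [7] S(S(add(SZ, mul(SZ, SZ))))
  [8] S(S(S(add(Z, mul(SZ, SZ)))))
  [9] S(S(S(mul(SZ, SZ))))
  [10] S(S(S(add(SZ, mul(Z, SZ)))))
  [11] S(S(S(S(add(Z, mul(Z, SZ))))))
  [12] S(S(S(S(mul(Z, SZ)))))
  [13] S^4(Z)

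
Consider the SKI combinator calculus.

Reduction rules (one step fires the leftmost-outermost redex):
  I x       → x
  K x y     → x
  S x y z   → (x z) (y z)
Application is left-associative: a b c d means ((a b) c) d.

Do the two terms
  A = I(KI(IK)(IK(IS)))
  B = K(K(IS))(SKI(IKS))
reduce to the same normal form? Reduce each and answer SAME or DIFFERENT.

Term A:
  start: I(KI(IK)(IK(IS)))
  step 1: KI(IK)(IK(IS))
  step 2: I(IK(IS))
  step 3: IK(IS)
  step 4: K(IS)
  step 5: KS

Term B:
  start: K(K(IS))(SKI(IKS))
  step 1: K(IS)
  step 2: KS

Answer: SAME — A ⇓ KS, B ⇓ KS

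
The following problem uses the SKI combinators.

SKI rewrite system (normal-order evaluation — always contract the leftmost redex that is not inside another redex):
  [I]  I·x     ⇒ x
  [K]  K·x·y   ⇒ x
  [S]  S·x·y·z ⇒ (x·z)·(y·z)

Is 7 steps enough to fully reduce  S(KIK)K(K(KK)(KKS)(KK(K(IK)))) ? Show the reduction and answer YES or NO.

  start: S(KIK)K(K(KK)(KKS)(KK(K(IK))))
  [1] KIK(K(KK)(KKS)(KK(K(IK))))(K(K(KK)(KKS)(KK(K(IK)))))
  [2] I(K(KK)(KKS)(KK(K(IK))))(K(K(KK)(KKS)(KK(K(IK)))))
  [3] K(KK)(KKS)(KK(K(IK)))(K(K(KK)(KKS)(KK(K(IK)))))
  [4] KK(KK(K(IK)))(K(K(KK)(KKS)(KK(K(IK)))))
  [5] K(K(K(KK)(KKS)(KK(K(IK)))))
  [6] K(K(KK(KK(K(IK)))))
  [7] K(KK)

Answer: YES — reaches normal form K(KK) in 7 ≤ 7 steps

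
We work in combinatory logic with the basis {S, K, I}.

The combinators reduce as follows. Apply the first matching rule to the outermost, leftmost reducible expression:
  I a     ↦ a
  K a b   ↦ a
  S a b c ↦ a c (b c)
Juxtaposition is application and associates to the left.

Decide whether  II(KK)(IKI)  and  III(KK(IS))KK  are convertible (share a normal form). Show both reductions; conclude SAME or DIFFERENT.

Term A:
  start: II(KK)(IKI)
  [1] I(KK)(IKI)
  [2] KK(IKI)
  [3] K

Term B:
  start: III(KK(IS))KK
  [1] II(KK(IS))KK
  [2] I(KK(IS))KK
  [3] KK(IS)KK
  [4] KKK
  [5] K

Answer: SAME — A ⇓ K, B ⇓ K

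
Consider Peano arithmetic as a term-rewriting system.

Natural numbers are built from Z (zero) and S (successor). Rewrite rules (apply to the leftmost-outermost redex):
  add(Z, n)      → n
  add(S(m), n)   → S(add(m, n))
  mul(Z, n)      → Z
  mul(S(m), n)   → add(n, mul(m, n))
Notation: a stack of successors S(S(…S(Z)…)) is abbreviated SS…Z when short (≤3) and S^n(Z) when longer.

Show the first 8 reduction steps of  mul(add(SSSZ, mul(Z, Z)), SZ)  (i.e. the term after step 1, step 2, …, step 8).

Answer: after 8 steps: S(S(mul(add(SZ, mul(Z, Z)), SZ)))

Reduction:
  start: mul(add(SSSZ, mul(Z, Z)), SZ)
  step 1: mul(S(add(SSZ, mul(Z, Z))), SZ)
  step 2: add(SZ, mul(add(SSZ, mul(Z, Z)), SZ))
  step 3: S(add(Z, mul(add(SSZ, mul(Z, Z)), SZ)))
  step 4: S(mul(add(SSZ, mul(Z, Z)), SZ))
  step 5: S(mul(S(add(SZ, mul(Z, Z))), SZ))
  step 6: S(add(SZ, mul(add(SZ, mul(Z, Z)), SZ)))
  step 7: S(S(add(Z, mul(add(SZ, mul(Z, Z)), SZ))))
  step 8: S(S(mul(add(SZ, mul(Z, Z)), SZ)))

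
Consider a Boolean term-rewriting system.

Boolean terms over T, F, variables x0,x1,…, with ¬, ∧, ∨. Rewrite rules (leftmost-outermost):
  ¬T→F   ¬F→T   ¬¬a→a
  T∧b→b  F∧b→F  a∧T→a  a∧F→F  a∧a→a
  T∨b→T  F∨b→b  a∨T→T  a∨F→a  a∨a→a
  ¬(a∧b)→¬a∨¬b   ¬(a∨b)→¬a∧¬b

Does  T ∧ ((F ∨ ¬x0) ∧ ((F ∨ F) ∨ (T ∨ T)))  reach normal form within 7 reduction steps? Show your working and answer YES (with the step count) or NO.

  start: T ∧ ((F ∨ ¬x0) ∧ ((F ∨ F) ∨ (T ∨ T)))
  [1] (F ∨ ¬x0) ∧ ((F ∨ F) ∨ (T ∨ T))
  [2] ¬x0 ∧ ((F ∨ F) ∨ (T ∨ T))
  [3] ¬x0 ∧ (F ∨ (T ∨ T))
  [4] ¬x0 ∧ (T ∨ T)
  [5] ¬x0 ∧ T
  [6] ¬x0

Answer: YES — reaches normal form ¬x0 in 6 ≤ 7 steps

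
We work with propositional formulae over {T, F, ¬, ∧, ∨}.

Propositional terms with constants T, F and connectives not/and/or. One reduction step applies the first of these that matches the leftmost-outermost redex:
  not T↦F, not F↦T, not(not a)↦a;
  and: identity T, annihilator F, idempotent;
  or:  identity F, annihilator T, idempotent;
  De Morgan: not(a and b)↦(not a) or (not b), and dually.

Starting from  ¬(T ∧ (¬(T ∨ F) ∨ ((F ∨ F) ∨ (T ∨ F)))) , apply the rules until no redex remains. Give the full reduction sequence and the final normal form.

Answer: normal form = F  (in 15 steps)

Derivation:
  start: ¬(T ∧ (¬(T ∨ F) ∨ ((F ∨ F) ∨ (T ∨ F))))
  [1] ¬T ∨ ¬(¬(T ∨ F) ∨ ((F ∨ F) ∨ (T ∨ F)))
  [2] F ∨ ¬(¬(T ∨ F) ∨ ((F ∨ F) ∨ (T ∨ F)))
  [3] ¬(¬(T ∨ F) ∨ ((F ∨ F) ∨ (T ∨ F)))
  [4] ¬¬(T ∨ F) ∧ ¬((F ∨ F) ∨ (T ∨ F))
  [5] (T ∨ F) ∧ ¬((F ∨ F) ∨ (T ∨ F))
  [6] T ∧ ¬((F ∨ F) ∨ (T ∨ F))
  [7] ¬((F ∨ F) ∨ (T ∨ F))
  [8] ¬(F ∨ F) ∧ ¬(T ∨ F)
  [9] (¬F ∧ ¬F) ∧ ¬(T ∨ F)
  [10] ¬F ∧ ¬(T ∨ F)
  [11] T ∧ ¬(T ∨ F)
  [12] ¬(T ∨ F)
  [13] ¬T ∧ ¬F
  [14] F ∧ ¬F
  [15] F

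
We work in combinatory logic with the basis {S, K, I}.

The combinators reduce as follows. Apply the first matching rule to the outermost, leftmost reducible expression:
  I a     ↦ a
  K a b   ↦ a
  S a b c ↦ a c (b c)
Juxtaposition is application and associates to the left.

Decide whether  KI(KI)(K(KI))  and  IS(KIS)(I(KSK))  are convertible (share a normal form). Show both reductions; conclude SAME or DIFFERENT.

Answer: DIFFERENT — A ⇓ K(KI), B ⇓ SIS

Reduction:
Term A:
  start: KI(KI)(K(KI))
  step 1: I(K(KI))
  step 2: K(KI)

Term B:
  start: IS(KIS)(I(KSK))
  step 1: S(KIS)(I(KSK))
  step 2: SI(I(KSK))
  step 3: SI(KSK)
  step 4: SIS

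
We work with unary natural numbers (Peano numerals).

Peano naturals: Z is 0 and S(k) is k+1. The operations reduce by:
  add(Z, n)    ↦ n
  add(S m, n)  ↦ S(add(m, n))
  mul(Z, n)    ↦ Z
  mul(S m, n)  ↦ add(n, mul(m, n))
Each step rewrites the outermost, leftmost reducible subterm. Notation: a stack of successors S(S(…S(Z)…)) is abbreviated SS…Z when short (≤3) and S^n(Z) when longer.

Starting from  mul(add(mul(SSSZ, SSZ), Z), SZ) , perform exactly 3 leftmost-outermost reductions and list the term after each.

  start: mul(add(mul(SSSZ, SSZ), Z), SZ)
  step 1: mul(add(add(SSZ, mul(SSZ, SSZ)), Z), SZ)
  step 2: mul(add(S(add(SZ, mul(SSZ, SSZ))), Z), SZ)
  step 3: mul(S(add(add(SZ, mul(SSZ, SSZ)), Z)), SZ)

Answer: after 3 steps: mul(S(add(add(SZ, mul(SSZ, SSZ)), Z)), SZ)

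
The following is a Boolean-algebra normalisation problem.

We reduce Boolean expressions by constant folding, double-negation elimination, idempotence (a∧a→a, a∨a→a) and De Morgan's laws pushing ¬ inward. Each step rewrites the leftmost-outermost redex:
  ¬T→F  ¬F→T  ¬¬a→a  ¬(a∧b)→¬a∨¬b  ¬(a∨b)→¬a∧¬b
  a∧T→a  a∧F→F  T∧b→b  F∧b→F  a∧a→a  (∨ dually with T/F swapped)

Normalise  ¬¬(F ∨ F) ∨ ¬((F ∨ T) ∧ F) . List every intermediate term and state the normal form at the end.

Answer: normal form = T  (in 10 steps)

Derivation:
  start: ¬¬(F ∨ F) ∨ ¬((F ∨ T) ∧ F)
  step 1: (F ∨ F) ∨ ¬((F ∨ T) ∧ F)
  step 2: F ∨ ¬((F ∨ T) ∧ F)
  step 3: ¬((F ∨ T) ∧ F)
  step 4: ¬(F ∨ T) ∨ ¬F
  step 5: (¬F ∧ ¬T) ∨ ¬F
  step 6: (T ∧ ¬T) ∨ ¬F
  step 7: ¬T ∨ ¬F
  step 8: F ∨ ¬F
  step 9: ¬F
  step 10: T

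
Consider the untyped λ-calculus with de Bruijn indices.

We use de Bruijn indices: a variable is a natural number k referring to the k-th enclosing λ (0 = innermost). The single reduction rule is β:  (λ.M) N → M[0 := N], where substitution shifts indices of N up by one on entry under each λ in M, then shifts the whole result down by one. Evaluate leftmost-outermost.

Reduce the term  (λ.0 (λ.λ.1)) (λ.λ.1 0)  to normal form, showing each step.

Answer: normal form = λ.λ.1  (in 3 steps)

Working:
  start: (λ.0 (λ.λ.1)) (λ.λ.1 0)
  step 1: (λ.λ.1 0) (λ.λ.1)
  step 2: λ.(λ.λ.1) 0
  step 3: λ.λ.1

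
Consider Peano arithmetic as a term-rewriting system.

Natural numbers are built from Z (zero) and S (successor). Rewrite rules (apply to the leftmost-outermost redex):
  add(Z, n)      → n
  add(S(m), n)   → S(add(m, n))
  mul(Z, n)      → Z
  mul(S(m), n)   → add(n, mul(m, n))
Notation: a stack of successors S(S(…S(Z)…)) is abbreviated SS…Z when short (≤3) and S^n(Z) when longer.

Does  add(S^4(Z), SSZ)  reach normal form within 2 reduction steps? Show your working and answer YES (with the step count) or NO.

Answer: NO — after 2 steps the term is S(S(add(SSZ, SSZ))), not yet normal

Derivation:
  start: add(S^4(Z), SSZ)
  step 1: S(add(SSSZ, SSZ))
  step 2: S(S(add(SSZ, SSZ)))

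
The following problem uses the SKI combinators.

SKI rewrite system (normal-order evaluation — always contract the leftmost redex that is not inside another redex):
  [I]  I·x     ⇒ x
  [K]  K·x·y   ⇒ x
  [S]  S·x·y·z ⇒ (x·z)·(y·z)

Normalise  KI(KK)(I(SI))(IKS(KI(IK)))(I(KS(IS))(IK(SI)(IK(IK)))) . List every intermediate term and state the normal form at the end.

  start: KI(KK)(I(SI))(IKS(KI(IK)))(I(KS(IS))(IK(SI)(IK(IK))))
  →1  I(I(SI))(IKS(KI(IK)))(I(KS(IS))(IK(SI)(IK(IK))))
  →2  I(SI)(IKS(KI(IK)))(I(KS(IS))(IK(SI)(IK(IK))))
  →3  SI(IKS(KI(IK)))(I(KS(IS))(IK(SI)(IK(IK))))
  →4  I(I(KS(IS))(IK(SI)(IK(IK))))(IKS(KI(IK))(I(KS(IS))(IK(SI)(IK(IK)))))
  →5  I(KS(IS))(IK(SI)(IK(IK)))(IKS(KI(IK))(I(KS(IS))(IK(SI)(IK(IK)))))
  →6  KS(IS)(IK(SI)(IK(IK)))(IKS(KI(IK))(I(KS(IS))(IK(SI)(IK(IK)))))
  →7  S(IK(SI)(IK(IK)))(IKS(KI(IK))(I(KS(IS))(IK(SI)(IK(IK)))))
  →8  S(K(SI)(IK(IK)))(IKS(KI(IK))(I(KS(IS))(IK(SI)(IK(IK)))))
  →9  S(SI)(IKS(KI(IK))(I(KS(IS))(IK(SI)(IK(IK)))))
  →10  S(SI)(KS(KI(IK))(I(KS(IS))(IK(SI)(IK(IK)))))
  →11  S(SI)(S(I(KS(IS))(IK(SI)(IK(IK)))))
  →12  S(SI)(S(KS(IS)(IK(SI)(IK(IK)))))
  →13  S(SI)(S(S(IK(SI)(IK(IK)))))
  →14  S(SI)(S(S(K(SI)(IK(IK)))))
  →15  S(SI)(S(S(SI)))

Answer: normal form = S(SI)(S(S(SI)))  (in 15 steps)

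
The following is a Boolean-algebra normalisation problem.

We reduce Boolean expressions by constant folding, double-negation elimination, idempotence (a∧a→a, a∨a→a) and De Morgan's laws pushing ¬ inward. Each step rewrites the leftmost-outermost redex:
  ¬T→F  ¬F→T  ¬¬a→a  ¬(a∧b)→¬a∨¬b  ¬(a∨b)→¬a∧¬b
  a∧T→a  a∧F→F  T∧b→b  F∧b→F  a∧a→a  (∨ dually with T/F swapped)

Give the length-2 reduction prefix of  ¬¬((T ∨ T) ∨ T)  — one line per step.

Answer: after 2 steps: T

Reduction:
  start: ¬¬((T ∨ T) ∨ T)
  [1] (T ∨ T) ∨ T
  [2] T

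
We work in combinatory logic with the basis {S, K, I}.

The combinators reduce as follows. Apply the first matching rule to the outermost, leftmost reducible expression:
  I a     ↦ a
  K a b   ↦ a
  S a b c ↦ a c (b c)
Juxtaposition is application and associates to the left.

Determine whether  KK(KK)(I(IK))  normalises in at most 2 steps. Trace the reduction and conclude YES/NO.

Answer: NO — after 2 steps the term is K(IK), not yet normal

Reduction:
  start: KK(KK)(I(IK))
  step 1: K(I(IK))
  step 2: K(IK)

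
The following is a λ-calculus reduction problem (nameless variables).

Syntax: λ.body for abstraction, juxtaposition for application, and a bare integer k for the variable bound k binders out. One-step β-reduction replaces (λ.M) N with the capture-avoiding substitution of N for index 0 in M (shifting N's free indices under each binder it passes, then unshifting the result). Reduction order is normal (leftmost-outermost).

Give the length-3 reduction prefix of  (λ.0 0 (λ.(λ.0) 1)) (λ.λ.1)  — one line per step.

  start: (λ.0 0 (λ.(λ.0) 1)) (λ.λ.1)
  step 1: (λ.λ.1) (λ.λ.1) (λ.(λ.0) (λ.λ.1))
  step 2: (λ.λ.λ.1) (λ.(λ.0) (λ.λ.1))
  step 3: λ.λ.1

Answer: after 3 steps: λ.λ.1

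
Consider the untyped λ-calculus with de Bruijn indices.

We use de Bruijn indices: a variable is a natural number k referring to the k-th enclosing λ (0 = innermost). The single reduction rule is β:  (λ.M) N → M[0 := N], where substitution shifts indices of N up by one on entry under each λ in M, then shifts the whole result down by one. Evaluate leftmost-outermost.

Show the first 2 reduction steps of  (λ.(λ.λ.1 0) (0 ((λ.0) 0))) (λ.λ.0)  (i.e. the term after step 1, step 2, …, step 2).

Answer: after 2 steps: λ.(λ.λ.0) ((λ.0) (λ.λ.0)) 0

Derivation:
  start: (λ.(λ.λ.1 0) (0 ((λ.0) 0))) (λ.λ.0)
  step 1: (λ.λ.1 0) ((λ.λ.0) ((λ.0) (λ.λ.0)))
  step 2: λ.(λ.λ.0) ((λ.0) (λ.λ.0)) 0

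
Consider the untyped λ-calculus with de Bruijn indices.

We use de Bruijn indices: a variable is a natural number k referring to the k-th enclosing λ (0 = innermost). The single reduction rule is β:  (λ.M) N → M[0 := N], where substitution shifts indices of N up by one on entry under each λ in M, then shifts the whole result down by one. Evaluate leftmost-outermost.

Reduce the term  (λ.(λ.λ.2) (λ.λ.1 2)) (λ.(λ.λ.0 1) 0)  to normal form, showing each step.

  start: (λ.(λ.λ.2) (λ.λ.1 2)) (λ.(λ.λ.0 1) 0)
  step 1: (λ.λ.λ.(λ.λ.0 1) 0) (λ.λ.1 (λ.(λ.λ.0 1) 0))
  step 2: λ.λ.(λ.λ.0 1) 0
  step 3: λ.λ.λ.0 1

Answer: normal form = λ.λ.λ.0 1  (in 3 steps)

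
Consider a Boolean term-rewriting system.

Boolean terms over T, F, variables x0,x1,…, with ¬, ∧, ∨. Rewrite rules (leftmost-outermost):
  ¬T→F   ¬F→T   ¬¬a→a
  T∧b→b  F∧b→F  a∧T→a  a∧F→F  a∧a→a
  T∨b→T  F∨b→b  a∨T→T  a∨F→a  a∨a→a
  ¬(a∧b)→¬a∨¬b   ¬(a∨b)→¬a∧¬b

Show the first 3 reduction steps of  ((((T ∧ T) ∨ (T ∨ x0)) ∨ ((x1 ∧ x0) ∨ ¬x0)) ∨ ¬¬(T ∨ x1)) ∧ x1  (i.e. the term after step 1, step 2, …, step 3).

Answer: after 3 steps: (T ∨ ¬¬(T ∨ x1)) ∧ x1

Working:
  start: ((((T ∧ T) ∨ (T ∨ x0)) ∨ ((x1 ∧ x0) ∨ ¬x0)) ∨ ¬¬(T ∨ x1)) ∧ x1
  [1] (((T ∨ (T ∨ x0)) ∨ ((x1 ∧ x0) ∨ ¬x0)) ∨ ¬¬(T ∨ x1)) ∧ x1
  [2] ((T ∨ ((x1 ∧ x0) ∨ ¬x0)) ∨ ¬¬(T ∨ x1)) ∧ x1
  [3] (T ∨ ¬¬(T ∨ x1)) ∧ x1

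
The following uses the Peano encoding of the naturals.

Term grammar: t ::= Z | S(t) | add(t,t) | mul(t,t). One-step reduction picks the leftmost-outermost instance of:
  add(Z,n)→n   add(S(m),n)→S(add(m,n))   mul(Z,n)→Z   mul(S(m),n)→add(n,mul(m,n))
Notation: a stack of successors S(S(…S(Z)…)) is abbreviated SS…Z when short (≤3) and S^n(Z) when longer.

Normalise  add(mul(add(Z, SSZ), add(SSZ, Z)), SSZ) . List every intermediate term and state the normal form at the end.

Answer: normal form = S^6(Z)  (in 21 steps)

Derivation:
  start: add(mul(add(Z, SSZ), add(SSZ, Z)), SSZ)
  →1  add(mul(SSZ, add(SSZ, Z)), SSZ)
  →2  add(add(add(SSZ, Z), mul(SZ, add(SSZ, Z))), SSZ)
  →3  add(add(S(add(SZ, Z)), mul(SZ, add(SSZ, Z))), SSZ)
  →4  add(S(add(add(SZ, Z), mul(SZ, add(SSZ, Z)))), SSZ)
  →5  S(add(add(add(SZ, Z), mul(SZ, add(SSZ, Z))), SSZ))
  →6  S(add(add(S(add(Z, Z)), mul(SZ, add(SSZ, Z))), SSZ))
  →7  S(add(S(add(add(Z, Z), mul(SZ, add(SSZ, Z)))), SSZ))
  →8  S(S(add(add(add(Z, Z), mul(SZ, add(SSZ, Z))), SSZ)))
  →9  S(S(add(add(Z, mul(SZ, add(SSZ, Z))), SSZ)))
  →10  S(S(add(mul(SZ, add(SSZ, Z)), SSZ)))
  →11  S(S(add(add(add(SSZ, Z), mul(Z, add(SSZ, Z))), SSZ)))
  →12  S(S(add(add(S(add(SZ, Z)), mul(Z, add(SSZ, Z))), SSZ)))
  →13  S(S(add(S(add(add(SZ, Z), mul(Z, add(SSZ, Z)))), SSZ)))
  →14  S(S(S(add(add(add(SZ, Z), mul(Z, add(SSZ, Z))), SSZ))))
  →15  S(S(S(add(add(S(add(Z, Z)), mul(Z, add(SSZ, Z))), SSZ))))
  →16  S(S(S(add(S(add(add(Z, Z), mul(Z, add(SSZ, Z)))), SSZ))))
  →17  S(S(S(S(add(add(add(Z, Z), mul(Z, add(SSZ, Z))), SSZ)))))
  →18  S(S(S(S(add(add(Z, mul(Z, add(SSZ, Z))), SSZ)))))
  →19  S(S(S(S(add(mul(Z, add(SSZ, Z)), SSZ)))))
  →20  S(S(S(S(add(Z, SSZ)))))
  →21  S^6(Z)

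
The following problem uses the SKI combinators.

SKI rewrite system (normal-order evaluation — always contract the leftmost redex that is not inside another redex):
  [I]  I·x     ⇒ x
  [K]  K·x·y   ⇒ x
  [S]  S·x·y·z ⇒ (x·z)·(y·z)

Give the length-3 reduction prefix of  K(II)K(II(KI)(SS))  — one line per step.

  start: K(II)K(II(KI)(SS))
  [1] II(II(KI)(SS))
  [2] I(II(KI)(SS))
  [3] II(KI)(SS)

Answer: after 3 steps: II(KI)(SS)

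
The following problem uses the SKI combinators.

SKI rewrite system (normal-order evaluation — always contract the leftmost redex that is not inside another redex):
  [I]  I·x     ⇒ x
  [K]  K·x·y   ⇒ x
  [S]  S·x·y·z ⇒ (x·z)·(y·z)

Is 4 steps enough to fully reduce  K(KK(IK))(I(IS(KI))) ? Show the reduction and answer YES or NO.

Answer: YES — reaches normal form K in 2 ≤ 4 steps

Working:
  start: K(KK(IK))(I(IS(KI)))
  [1] KK(IK)
  [2] K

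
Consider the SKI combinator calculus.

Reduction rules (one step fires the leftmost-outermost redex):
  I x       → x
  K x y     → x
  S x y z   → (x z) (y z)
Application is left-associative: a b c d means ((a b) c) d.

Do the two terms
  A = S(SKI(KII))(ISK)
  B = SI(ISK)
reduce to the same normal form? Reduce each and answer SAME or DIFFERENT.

Answer: SAME — A ⇓ SI(SK), B ⇓ SI(SK)

Reduction:
Term A:
  start: S(SKI(KII))(ISK)
  [1] S(K(KII)(I(KII)))(ISK)
  [2] S(KII)(ISK)
  [3] SI(ISK)
  [4] SI(SK)

Term B:
  start: SI(ISK)
  [1] SI(SK)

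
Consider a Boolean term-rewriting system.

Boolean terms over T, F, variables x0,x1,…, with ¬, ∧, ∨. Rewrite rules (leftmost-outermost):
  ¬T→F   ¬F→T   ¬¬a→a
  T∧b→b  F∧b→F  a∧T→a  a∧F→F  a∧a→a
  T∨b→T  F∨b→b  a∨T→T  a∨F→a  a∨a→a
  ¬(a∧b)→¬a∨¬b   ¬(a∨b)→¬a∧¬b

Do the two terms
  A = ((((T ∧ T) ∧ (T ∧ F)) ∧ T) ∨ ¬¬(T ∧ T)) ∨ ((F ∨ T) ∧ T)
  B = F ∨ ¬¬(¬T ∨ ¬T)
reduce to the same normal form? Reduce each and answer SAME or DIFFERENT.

Term A:
  start: ((((T ∧ T) ∧ (T ∧ F)) ∧ T) ∨ ¬¬(T ∧ T)) ∨ ((F ∨ T) ∧ T)
  →1  (((T ∧ T) ∧ (T ∧ F)) ∨ ¬¬(T ∧ T)) ∨ ((F ∨ T) ∧ T)
  →2  ((T ∧ (T ∧ F)) ∨ ¬¬(T ∧ T)) ∨ ((F ∨ T) ∧ T)
  →3  ((T ∧ F) ∨ ¬¬(T ∧ T)) ∨ ((F ∨ T) ∧ T)
  →4  (F ∨ ¬¬(T ∧ T)) ∨ ((F ∨ T) ∧ T)
  →5  ¬¬(T ∧ T) ∨ ((F ∨ T) ∧ T)
  →6  (T ∧ T) ∨ ((F ∨ T) ∧ T)
  →7  T ∨ ((F ∨ T) ∧ T)
  →8  T

Term B:
  start: F ∨ ¬¬(¬T ∨ ¬T)
  →1  ¬¬(¬T ∨ ¬T)
  →2  ¬T ∨ ¬T
  →3  ¬T
  →4  F

Answer: DIFFERENT — A ⇓ T, B ⇓ F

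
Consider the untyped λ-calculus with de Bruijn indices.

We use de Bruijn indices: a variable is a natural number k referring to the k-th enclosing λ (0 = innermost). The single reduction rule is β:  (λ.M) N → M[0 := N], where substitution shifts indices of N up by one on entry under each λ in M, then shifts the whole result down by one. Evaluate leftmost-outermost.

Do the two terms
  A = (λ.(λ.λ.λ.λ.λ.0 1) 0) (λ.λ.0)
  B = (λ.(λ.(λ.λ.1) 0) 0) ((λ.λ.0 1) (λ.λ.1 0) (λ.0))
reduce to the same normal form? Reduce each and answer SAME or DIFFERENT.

Term A:
  start: (λ.(λ.λ.λ.λ.λ.0 1) 0) (λ.λ.0)
  [1] (λ.λ.λ.λ.λ.0 1) (λ.λ.0)
  [2] λ.λ.λ.λ.0 1

Term B:
  start: (λ.(λ.(λ.λ.1) 0) 0) ((λ.λ.0 1) (λ.λ.1 0) (λ.0))
  [1] (λ.(λ.λ.1) 0) ((λ.λ.0 1) (λ.λ.1 0) (λ.0))
  [2] (λ.λ.1) ((λ.λ.0 1) (λ.λ.1 0) (λ.0))
  [3] λ.(λ.λ.0 1) (λ.λ.1 0) (λ.0)
  [4] λ.(λ.0 (λ.λ.1 0)) (λ.0)
  [5] λ.(λ.0) (λ.λ.1 0)
  [6] λ.λ.λ.1 0

Answer: DIFFERENT — A ⇓ λ.λ.λ.λ.0 1, B ⇓ λ.λ.λ.1 0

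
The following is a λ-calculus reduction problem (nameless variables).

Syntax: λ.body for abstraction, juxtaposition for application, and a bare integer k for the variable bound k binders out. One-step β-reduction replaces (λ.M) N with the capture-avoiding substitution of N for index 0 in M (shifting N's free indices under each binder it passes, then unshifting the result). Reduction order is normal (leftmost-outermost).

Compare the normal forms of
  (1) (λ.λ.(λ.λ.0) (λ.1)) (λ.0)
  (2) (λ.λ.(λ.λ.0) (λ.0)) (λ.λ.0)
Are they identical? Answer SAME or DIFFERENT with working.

Answer: SAME — A ⇓ λ.λ.0, B ⇓ λ.λ.0

Reduction:
Term A:
  start: (λ.λ.(λ.λ.0) (λ.1)) (λ.0)
  [1] λ.(λ.λ.0) (λ.1)
  [2] λ.λ.0

Term B:
  start: (λ.λ.(λ.λ.0) (λ.0)) (λ.λ.0)
  [1] λ.(λ.λ.0) (λ.0)
  [2] λ.λ.0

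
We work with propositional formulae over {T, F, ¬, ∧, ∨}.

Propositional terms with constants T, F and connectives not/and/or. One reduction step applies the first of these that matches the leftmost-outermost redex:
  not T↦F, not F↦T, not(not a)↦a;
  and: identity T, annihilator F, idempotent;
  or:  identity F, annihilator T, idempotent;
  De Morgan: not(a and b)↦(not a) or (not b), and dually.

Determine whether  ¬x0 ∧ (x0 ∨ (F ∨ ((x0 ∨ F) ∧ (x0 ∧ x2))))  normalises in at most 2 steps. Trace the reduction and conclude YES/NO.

Answer: YES — reaches normal form ¬x0 ∧ (x0 ∨ (x0 ∧ (x0 ∧ x2))) in 2 ≤ 2 steps

Reduction:
  start: ¬x0 ∧ (x0 ∨ (F ∨ ((x0 ∨ F) ∧ (x0 ∧ x2))))
  →1  ¬x0 ∧ (x0 ∨ ((x0 ∨ F) ∧ (x0 ∧ x2)))
  →2  ¬x0 ∧ (x0 ∨ (x0 ∧ (x0 ∧ x2)))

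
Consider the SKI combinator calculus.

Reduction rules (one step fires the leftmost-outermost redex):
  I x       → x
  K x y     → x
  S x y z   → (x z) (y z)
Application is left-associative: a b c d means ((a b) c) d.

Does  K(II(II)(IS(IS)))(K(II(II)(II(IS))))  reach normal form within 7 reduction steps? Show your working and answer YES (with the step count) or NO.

Answer: YES — reaches normal form SS in 7 ≤ 7 steps

Derivation:
  start: K(II(II)(IS(IS)))(K(II(II)(II(IS))))
  step 1: II(II)(IS(IS))
  step 2: I(II)(IS(IS))
  step 3: II(IS(IS))
  step 4: I(IS(IS))
  step 5: IS(IS)
  step 6: S(IS)
  step 7: SS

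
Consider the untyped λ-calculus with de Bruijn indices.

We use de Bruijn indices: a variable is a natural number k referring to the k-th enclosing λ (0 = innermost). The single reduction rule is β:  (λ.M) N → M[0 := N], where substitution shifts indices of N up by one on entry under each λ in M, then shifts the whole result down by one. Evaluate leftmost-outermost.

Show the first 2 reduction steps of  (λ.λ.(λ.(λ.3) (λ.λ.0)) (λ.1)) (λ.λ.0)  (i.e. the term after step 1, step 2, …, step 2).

  start: (λ.λ.(λ.(λ.3) (λ.λ.0)) (λ.1)) (λ.λ.0)
  →1  λ.(λ.(λ.λ.λ.0) (λ.λ.0)) (λ.1)
  →2  λ.(λ.λ.λ.0) (λ.λ.0)

Answer: after 2 steps: λ.(λ.λ.λ.0) (λ.λ.0)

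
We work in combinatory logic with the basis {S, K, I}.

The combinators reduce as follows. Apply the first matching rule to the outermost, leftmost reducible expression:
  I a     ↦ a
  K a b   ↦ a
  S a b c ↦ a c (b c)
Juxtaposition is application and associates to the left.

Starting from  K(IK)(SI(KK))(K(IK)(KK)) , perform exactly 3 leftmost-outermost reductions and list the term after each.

Answer: after 3 steps: K(IK)

Reduction:
  start: K(IK)(SI(KK))(K(IK)(KK))
  step 1: IK(K(IK)(KK))
  step 2: K(K(IK)(KK))
  step 3: K(IK)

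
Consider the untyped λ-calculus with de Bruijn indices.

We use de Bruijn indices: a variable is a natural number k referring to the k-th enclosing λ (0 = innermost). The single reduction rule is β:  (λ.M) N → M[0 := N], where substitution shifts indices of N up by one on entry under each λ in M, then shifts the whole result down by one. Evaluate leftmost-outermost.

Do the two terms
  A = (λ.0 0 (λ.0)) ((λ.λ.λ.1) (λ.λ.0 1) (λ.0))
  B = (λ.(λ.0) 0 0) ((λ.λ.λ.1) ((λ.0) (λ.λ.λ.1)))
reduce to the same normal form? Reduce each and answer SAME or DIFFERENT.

Term A:
  start: (λ.0 0 (λ.0)) ((λ.λ.λ.1) (λ.λ.0 1) (λ.0))
  [1] (λ.λ.λ.1) (λ.λ.0 1) (λ.0) ((λ.λ.λ.1) (λ.λ.0 1) (λ.0)) (λ.0)
  [2] (λ.λ.1) (λ.0) ((λ.λ.λ.1) (λ.λ.0 1) (λ.0)) (λ.0)
  [3] (λ.λ.0) ((λ.λ.λ.1) (λ.λ.0 1) (λ.0)) (λ.0)
  [4] (λ.0) (λ.0)
  [5] λ.0

Term B:
  start: (λ.(λ.0) 0 0) ((λ.λ.λ.1) ((λ.0) (λ.λ.λ.1)))
  [1] (λ.0) ((λ.λ.λ.1) ((λ.0) (λ.λ.λ.1))) ((λ.λ.λ.1) ((λ.0) (λ.λ.λ.1)))
  [2] (λ.λ.λ.1) ((λ.0) (λ.λ.λ.1)) ((λ.λ.λ.1) ((λ.0) (λ.λ.λ.1)))
  [3] (λ.λ.1) ((λ.λ.λ.1) ((λ.0) (λ.λ.λ.1)))
  [4] λ.(λ.λ.λ.1) ((λ.0) (λ.λ.λ.1))
  [5] λ.λ.λ.1

Answer: DIFFERENT — A ⇓ λ.0, B ⇓ λ.λ.λ.1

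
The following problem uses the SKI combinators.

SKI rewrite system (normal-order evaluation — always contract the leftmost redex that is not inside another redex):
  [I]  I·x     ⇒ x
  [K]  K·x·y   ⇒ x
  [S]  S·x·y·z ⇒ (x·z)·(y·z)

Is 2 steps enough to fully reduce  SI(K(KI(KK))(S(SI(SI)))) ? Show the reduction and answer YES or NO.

  start: SI(K(KI(KK))(S(SI(SI))))
  →1  SI(KI(KK))
  →2  SII

Answer: YES — reaches normal form SII in 2 ≤ 2 steps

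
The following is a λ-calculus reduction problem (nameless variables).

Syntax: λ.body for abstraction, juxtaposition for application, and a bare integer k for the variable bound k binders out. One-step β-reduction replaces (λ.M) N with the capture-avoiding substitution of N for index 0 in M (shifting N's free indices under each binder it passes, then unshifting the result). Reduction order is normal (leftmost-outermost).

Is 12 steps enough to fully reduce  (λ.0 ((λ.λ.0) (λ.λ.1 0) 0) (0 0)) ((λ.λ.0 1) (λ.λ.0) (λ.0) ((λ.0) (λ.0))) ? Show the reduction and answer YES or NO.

Answer: NO — after 12 steps the term is (λ.0) ((λ.λ.0 1) (λ.λ.0) (λ.0) ((λ.0) (λ.0)) ((λ.λ.0 1) (λ.λ.0) (λ.0) ((λ.0) (λ.0)))), not yet normal

Derivation:
  start: (λ.0 ((λ.λ.0) (λ.λ.1 0) 0) (0 0)) ((λ.λ.0 1) (λ.λ.0) (λ.0) ((λ.0) (λ.0)))
  step 1: (λ.λ.0 1) (λ.λ.0) (λ.0) ((λ.0) (λ.0)) ((λ.λ.0) (λ.λ.1 0) ((λ.λ.0 1) (λ.λ.0) (λ.0) ((λ.0) (λ.0)))) ((λ.λ.0 1) (λ.λ.0) (λ.0) ((λ.0) (λ.0)) ((λ.λ.0 1) (λ.λ.0) (λ.0) ((λ.0) (λ.0))))
  step 2: (λ.0 (λ.λ.0)) (λ.0) ((λ.0) (λ.0)) ((λ.λ.0) (λ.λ.1 0) ((λ.λ.0 1) (λ.λ.0) (λ.0) ((λ.0) (λ.0)))) ((λ.λ.0 1) (λ.λ.0) (λ.0) ((λ.0) (λ.0)) ((λ.λ.0 1) (λ.λ.0) (λ.0) ((λ.0) (λ.0))))
  step 3: (λ.0) (λ.λ.0) ((λ.0) (λ.0)) ((λ.λ.0) (λ.λ.1 0) ((λ.λ.0 1) (λ.λ.0) (λ.0) ((λ.0) (λ.0)))) ((λ.λ.0 1) (λ.λ.0) (λ.0) ((λ.0) (λ.0)) ((λ.λ.0 1) (λ.λ.0) (λ.0) ((λ.0) (λ.0))))
  step 4: (λ.λ.0) ((λ.0) (λ.0)) ((λ.λ.0) (λ.λ.1 0) ((λ.λ.0 1) (λ.λ.0) (λ.0) ((λ.0) (λ.0)))) ((λ.λ.0 1) (λ.λ.0) (λ.0) ((λ.0) (λ.0)) ((λ.λ.0 1) (λ.λ.0) (λ.0) ((λ.0) (λ.0))))
  step 5: (λ.0) ((λ.λ.0) (λ.λ.1 0) ((λ.λ.0 1) (λ.λ.0) (λ.0) ((λ.0) (λ.0)))) ((λ.λ.0 1) (λ.λ.0) (λ.0) ((λ.0) (λ.0)) ((λ.λ.0 1) (λ.λ.0) (λ.0) ((λ.0) (λ.0))))
  step 6: (λ.λ.0) (λ.λ.1 0) ((λ.λ.0 1) (λ.λ.0) (λ.0) ((λ.0) (λ.0))) ((λ.λ.0 1) (λ.λ.0) (λ.0) ((λ.0) (λ.0)) ((λ.λ.0 1) (λ.λ.0) (λ.0) ((λ.0) (λ.0))))
  step 7: (λ.0) ((λ.λ.0 1) (λ.λ.0) (λ.0) ((λ.0) (λ.0))) ((λ.λ.0 1) (λ.λ.0) (λ.0) ((λ.0) (λ.0)) ((λ.λ.0 1) (λ.λ.0) (λ.0) ((λ.0) (λ.0))))
  step 8: (λ.λ.0 1) (λ.λ.0) (λ.0) ((λ.0) (λ.0)) ((λ.λ.0 1) (λ.λ.0) (λ.0) ((λ.0) (λ.0)) ((λ.λ.0 1) (λ.λ.0) (λ.0) ((λ.0) (λ.0))))
  step 9: (λ.0 (λ.λ.0)) (λ.0) ((λ.0) (λ.0)) ((λ.λ.0 1) (λ.λ.0) (λ.0) ((λ.0) (λ.0)) ((λ.λ.0 1) (λ.λ.0) (λ.0) ((λ.0) (λ.0))))
  step 10: (λ.0) (λ.λ.0) ((λ.0) (λ.0)) ((λ.λ.0 1) (λ.λ.0) (λ.0) ((λ.0) (λ.0)) ((λ.λ.0 1) (λ.λ.0) (λ.0) ((λ.0) (λ.0))))
  step 11: (λ.λ.0) ((λ.0) (λ.0)) ((λ.λ.0 1) (λ.λ.0) (λ.0) ((λ.0) (λ.0)) ((λ.λ.0 1) (λ.λ.0) (λ.0) ((λ.0) (λ.0))))
  step 12: (λ.0) ((λ.λ.0 1) (λ.λ.0) (λ.0) ((λ.0) (λ.0)) ((λ.λ.0 1) (λ.λ.0) (λ.0) ((λ.0) (λ.0))))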